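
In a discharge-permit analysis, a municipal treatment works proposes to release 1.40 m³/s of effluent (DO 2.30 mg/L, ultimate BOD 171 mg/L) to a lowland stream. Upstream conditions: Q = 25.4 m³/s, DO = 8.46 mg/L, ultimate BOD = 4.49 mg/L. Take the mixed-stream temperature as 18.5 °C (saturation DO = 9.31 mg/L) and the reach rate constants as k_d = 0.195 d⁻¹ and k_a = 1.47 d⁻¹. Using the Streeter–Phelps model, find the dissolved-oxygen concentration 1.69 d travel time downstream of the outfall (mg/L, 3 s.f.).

DO ≈ 7.93 mg/L

Mixed DO = (25.4×8.46 + 1.40×2.30)/(25.4+1.40) = 218.1/26.80 = 8.138 mg/L.
Mixed L₀ = (25.4×4.49 + 1.40×171)/(26.80) = 353.4/26.80 = 13.19 mg/L.
Initial deficit D₀ = C_s − DO₀ = 9.31 − 8.138 = 1.172 mg/L.
D(1.69) = [0.195×13.19/(1.47−0.195)](e^(−0.195×1.69) − e^(−1.47×1.69)) + 1.172 e^(−1.47×1.69)
= 2.017 × (0.7192 − 0.08338) + 1.172 × 0.08338 = 1.380 mg/L.
DO = 9.31 − 1.380 = 7.930 mg/L.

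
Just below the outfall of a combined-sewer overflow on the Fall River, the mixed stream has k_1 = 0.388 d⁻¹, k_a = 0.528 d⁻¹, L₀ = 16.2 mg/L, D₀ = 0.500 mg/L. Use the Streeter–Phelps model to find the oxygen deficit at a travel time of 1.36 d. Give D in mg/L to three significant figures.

D ≈ 4.84 mg/L

k_1 L₀/(k_a−k_1) = 0.388×16.2/(0.528−0.388) = 6.286/0.1400 = 44.90 mg/L.
e^(−k_1 t) = e^(−0.388×1.360) = 0.5900; e^(−k_a t) = e^(−0.528×1.360) = 0.4877.
D = 44.90 × (0.5900 − 0.4877) + 0.500 × 0.4877 = 4.592 + 0.2438 = 4.836 mg/L.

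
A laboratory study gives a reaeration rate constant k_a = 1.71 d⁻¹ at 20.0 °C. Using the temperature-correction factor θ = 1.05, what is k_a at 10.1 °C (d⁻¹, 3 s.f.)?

k_a(T₂) = k_a(T₁) · θ^(T₂−T₁) = 1.71 × 1.05^(10.1−20.0)
= 1.71 × 1.05^-9.90 = 1.71 × 0.6169 = 1.055 d⁻¹.

k_a ≈ 1.05 d⁻¹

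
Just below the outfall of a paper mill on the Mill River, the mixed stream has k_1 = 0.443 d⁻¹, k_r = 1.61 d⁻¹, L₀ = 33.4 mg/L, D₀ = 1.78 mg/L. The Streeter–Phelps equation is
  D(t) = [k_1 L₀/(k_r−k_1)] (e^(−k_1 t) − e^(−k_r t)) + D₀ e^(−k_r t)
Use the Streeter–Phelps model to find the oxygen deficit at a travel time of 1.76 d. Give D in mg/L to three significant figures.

D ≈ 5.17 mg/L

k_1 L₀/(k_r−k_1) = 0.443×33.4/(1.61−0.443) = 14.80/1.167 = 12.68 mg/L.
e^(−k_1 t) = e^(−0.443×1.760) = 0.4586; e^(−k_r t) = e^(−1.61×1.760) = 0.05880.
D = 12.68 × (0.4586 − 0.05880) + 1.78 × 0.05880 = 5.068 + 0.1047 = 5.173 mg/L.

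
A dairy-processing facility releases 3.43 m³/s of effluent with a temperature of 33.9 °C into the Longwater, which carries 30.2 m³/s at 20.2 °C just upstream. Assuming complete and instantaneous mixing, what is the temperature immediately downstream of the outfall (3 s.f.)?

Flow-weighted mixing: C = (Q_r C_r + Q_w C_w)/(Q_r + Q_w)
= (30.2×20.2 + 3.43×33.9)/(30.2 + 3.43) = 726.3/33.63 = 21.60 °C.

21.6 °C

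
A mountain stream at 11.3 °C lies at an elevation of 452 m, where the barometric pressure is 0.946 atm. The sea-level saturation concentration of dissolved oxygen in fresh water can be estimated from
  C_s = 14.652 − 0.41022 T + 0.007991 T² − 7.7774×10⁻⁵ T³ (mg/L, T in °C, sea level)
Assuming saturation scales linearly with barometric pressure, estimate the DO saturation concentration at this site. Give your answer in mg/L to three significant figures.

At sea level: C_s = 14.652 − 0.41022×11.3 + 0.007991×11.3² − 7.7774×10⁻⁵×11.3³ = 10.92 mg/L.
Pressure correction: C_s' = 10.92 × 0.946 = 10.33 mg/L.

C_s ≈ 10.3 mg/L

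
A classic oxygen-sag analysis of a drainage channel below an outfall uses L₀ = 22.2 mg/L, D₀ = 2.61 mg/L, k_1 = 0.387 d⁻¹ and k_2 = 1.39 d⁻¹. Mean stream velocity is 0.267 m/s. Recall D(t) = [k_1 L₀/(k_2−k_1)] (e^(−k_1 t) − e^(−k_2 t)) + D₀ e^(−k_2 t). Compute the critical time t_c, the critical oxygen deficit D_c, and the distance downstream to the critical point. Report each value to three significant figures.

t_c ≈ 0.912 d; D_c ≈ 4.34 mg/L; x_c ≈ 21.0 km

With k_2/k_1 = 3.592 and 1 − D₀(k_2−k_1)/(k_1 L₀) = 0.6953,
t_c = ln(3.592 × 0.6953) / (1.39 − 0.387) = ln(2.497) / 1.003 = 0.9152/1.003 = 0.9125 d.
L(t_c) = L₀ e^(−k_1 t_c) = 22.2 × 0.7025 = 15.60 mg/L, and at the critical point k_2 D_c = k_1 L, so D_c = (0.387/1.39) × 15.60 = 4.342 mg/L.
x_c = v t_c = 0.267 m/s × 0.9125 d × 86400 s/d = 21050 m ≈ 21.0 km.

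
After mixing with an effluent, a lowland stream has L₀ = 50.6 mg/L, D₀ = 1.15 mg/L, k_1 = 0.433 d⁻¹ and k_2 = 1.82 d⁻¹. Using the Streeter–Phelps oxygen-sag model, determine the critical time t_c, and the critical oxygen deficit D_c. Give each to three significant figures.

At the critical point dD/dt = 0, so k_1 L₀ e^(−k_1 t) = k_2 D. Substituting D(t) from the Streeter–Phelps equation and solving for t gives
t_c = ln[(k_2/k_1)(1 − D₀(k_2−k_1)/(k_1 L₀))] / (k_2−k_1).
Here k_2−k_1 = 1.387 d⁻¹ and 1 − D₀(k_2−k_1)/(k_1 L₀) = 1 − 1.15×1.387/(0.433×50.6) = 0.9272, so
t_c = ln(4.203 × 0.9272) / 1.387 = 1.360 / 1.387 = 0.9807 d.
D_c = (k_1/k_2) L₀ e^(−k_1 t_c) = (0.433/1.82) × 50.6 × e^(−0.433×0.9807) = 0.2379 × 50.6 × 0.6540 = 7.873 mg/L.

t_c ≈ 0.981 d; D_c ≈ 7.87 mg/L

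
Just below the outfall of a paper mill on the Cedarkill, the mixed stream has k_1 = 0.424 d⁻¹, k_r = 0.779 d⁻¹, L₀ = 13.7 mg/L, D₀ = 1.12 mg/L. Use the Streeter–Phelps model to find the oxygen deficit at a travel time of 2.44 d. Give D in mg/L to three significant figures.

D ≈ 3.54 mg/L

k_1 L₀/(k_r−k_1) = 0.424×13.7/(0.779−0.424) = 5.809/0.3550 = 16.36 mg/L.
e^(−k_1 t) = e^(−0.424×2.440) = 0.3554; e^(−k_r t) = e^(−0.779×2.440) = 0.1495.
D = 16.36 × (0.3554 − 0.1495) + 1.12 × 0.1495 = 3.370 + 0.1674 = 3.537 mg/L.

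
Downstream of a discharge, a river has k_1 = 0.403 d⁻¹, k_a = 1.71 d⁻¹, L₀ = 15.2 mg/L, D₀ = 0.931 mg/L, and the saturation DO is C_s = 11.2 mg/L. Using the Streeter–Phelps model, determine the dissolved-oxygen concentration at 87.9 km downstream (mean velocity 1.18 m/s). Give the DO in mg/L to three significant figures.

Travel time t = x/v = 87.9 km / (1.18 m/s) = 87900 m / 1.18 m/s = 74490 s = 0.8622 d.
k_1 L₀/(k_a−k_1) = 0.403×15.2/(1.71−0.403) = 6.126/1.307 = 4.687 mg/L.
e^(−k_1 t) = e^(−0.403×0.8622) = 0.7065; e^(−k_a t) = e^(−1.71×0.8622) = 0.2289.
D = 4.687 × (0.7065 − 0.2289) + 0.931 × 0.2289 = 2.238 + 0.2131 = 2.451 mg/L.
DO = C_s − D = 11.2 − 2.451 = 8.749 mg/L.

DO ≈ 8.75 mg/L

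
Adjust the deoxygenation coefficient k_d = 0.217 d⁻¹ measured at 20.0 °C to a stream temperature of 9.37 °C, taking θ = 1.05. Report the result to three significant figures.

k_d(T₂) = k_d(T₁) · θ^(T₂−T₁) = 0.217 × 1.05^(9.37−20.0)
= 0.217 × 1.05^-10.6 = 0.217 × 0.5953 = 0.1292 d⁻¹.

k_d ≈ 0.129 d⁻¹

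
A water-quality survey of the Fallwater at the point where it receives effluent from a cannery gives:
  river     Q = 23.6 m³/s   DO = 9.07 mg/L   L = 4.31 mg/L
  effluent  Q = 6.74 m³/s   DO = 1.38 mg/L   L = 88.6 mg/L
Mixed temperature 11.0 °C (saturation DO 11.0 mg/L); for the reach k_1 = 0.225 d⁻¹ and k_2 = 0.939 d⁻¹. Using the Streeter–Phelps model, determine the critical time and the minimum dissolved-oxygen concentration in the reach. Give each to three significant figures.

t_c ≈ 1.03 d; minimum DO ≈ 6.62 mg/L

Mixed DO = (23.6×9.07 + 6.74×1.38)/(23.6+6.74) = 223.4/30.34 = 7.362 mg/L.
Mixed L₀ = (23.6×4.31 + 6.74×88.6)/(30.34) = 698.9/30.34 = 23.03 mg/L.
Initial deficit D₀ = C_s − DO₀ = 11.0 − 7.362 = 3.638 mg/L.
t_c = (1/0.7140) ln[(0.939/0.225)(1 − 3.638×0.7140/(0.225×23.03))] = 1.401 × ln(2.082) = 1.027 d.
D_c = (0.225/0.939) × 23.03 × e^(−0.225×1.027) = 0.2396 × 23.03 × 0.7937 = 4.381 mg/L.
Minimum DO = 11.0 − 4.381 = 6.619 mg/L.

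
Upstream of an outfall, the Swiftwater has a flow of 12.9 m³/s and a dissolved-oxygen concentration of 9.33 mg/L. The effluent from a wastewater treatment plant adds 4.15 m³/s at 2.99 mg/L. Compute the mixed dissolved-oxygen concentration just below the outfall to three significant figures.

7.79 mg/L

Flow-weighted mixing: C = (Q_r C_r + Q_w C_w)/(Q_r + Q_w)
= (12.9×9.33 + 4.15×2.99)/(12.9 + 4.15) = 132.8/17.05 = 7.787 mg/L.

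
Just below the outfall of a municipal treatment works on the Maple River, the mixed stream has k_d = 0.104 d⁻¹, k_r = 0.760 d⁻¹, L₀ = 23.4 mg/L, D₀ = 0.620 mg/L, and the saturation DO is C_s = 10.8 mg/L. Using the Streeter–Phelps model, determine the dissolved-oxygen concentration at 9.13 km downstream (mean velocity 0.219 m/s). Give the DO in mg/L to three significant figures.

DO ≈ 9.41 mg/L

Travel time t = x/v = 9.13 km / (0.219 m/s) = 9130 m / 0.219 m/s = 41690 s = 0.4825 d.
k_d L₀/(k_r−k_d) = 0.104×23.4/(0.760−0.104) = 2.434/0.6560 = 3.710 mg/L.
e^(−k_d t) = e^(−0.104×0.4825) = 0.9511; e^(−k_r t) = e^(−0.760×0.4825) = 0.6930.
D = 3.710 × (0.9511 − 0.6930) + 0.620 × 0.6930 = 0.9573 + 0.4297 = 1.387 mg/L.
DO = C_s − D = 10.8 − 1.387 = 9.413 mg/L.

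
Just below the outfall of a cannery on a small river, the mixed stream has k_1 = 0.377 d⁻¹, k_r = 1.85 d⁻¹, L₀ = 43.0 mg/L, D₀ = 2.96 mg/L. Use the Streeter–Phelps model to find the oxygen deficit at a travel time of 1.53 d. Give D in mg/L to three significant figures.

k_1 L₀/(k_r−k_1) = 0.377×43.0/(1.85−0.377) = 16.21/1.473 = 11.01 mg/L.
e^(−k_1 t) = e^(−0.377×1.530) = 0.5617; e^(−k_r t) = e^(−1.85×1.530) = 0.05898.
D = 11.01 × (0.5617 − 0.05898) + 2.96 × 0.05898 = 5.532 + 0.1746 = 5.707 mg/L.

D ≈ 5.71 mg/L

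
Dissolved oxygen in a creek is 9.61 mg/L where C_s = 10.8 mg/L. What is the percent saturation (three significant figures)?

% saturation = C/C_s × 100 = 9.61/10.8 × 100 = 89.0 %.

89.0 % saturation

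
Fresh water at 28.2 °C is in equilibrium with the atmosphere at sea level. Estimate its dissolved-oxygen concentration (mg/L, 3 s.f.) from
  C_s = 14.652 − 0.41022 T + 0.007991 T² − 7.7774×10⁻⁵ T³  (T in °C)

C_s ≈ 7.69 mg/L

C_s = 14.652 − 0.41022×28.2 + 0.007991×28.2² − 7.7774×10⁻⁵×28.2³ = 7.694 mg/L.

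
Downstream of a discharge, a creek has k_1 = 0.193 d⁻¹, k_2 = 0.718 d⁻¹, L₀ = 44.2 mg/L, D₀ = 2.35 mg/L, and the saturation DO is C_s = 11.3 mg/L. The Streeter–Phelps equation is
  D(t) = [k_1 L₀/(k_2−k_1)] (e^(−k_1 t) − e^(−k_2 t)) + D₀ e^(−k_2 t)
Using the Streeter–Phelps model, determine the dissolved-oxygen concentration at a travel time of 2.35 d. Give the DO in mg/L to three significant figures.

k_1 L₀/(k_2−k_1) = 0.193×44.2/(0.718−0.193) = 8.531/0.5250 = 16.25 mg/L.
e^(−k_1 t) = e^(−0.193×2.350) = 0.6354; e^(−k_2 t) = e^(−0.718×2.350) = 0.1850.
D = 16.25 × (0.6354 − 0.1850) + 2.35 × 0.1850 = 7.318 + 0.4348 = 7.752 mg/L.
DO = C_s − D = 11.3 − 7.752 = 3.548 mg/L.

DO ≈ 3.55 mg/L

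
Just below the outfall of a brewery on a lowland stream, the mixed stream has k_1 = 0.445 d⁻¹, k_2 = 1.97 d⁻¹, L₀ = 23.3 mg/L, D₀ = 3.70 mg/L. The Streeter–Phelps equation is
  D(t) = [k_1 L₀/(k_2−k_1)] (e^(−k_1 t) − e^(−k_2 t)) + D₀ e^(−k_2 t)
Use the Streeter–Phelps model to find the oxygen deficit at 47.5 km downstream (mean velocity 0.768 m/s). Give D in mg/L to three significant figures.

Travel time t = x/v = 47.5 km / (0.768 m/s) = 47500 m / 0.768 m/s = 61850 s = 0.7158 d.
k_1 L₀/(k_2−k_1) = 0.445×23.3/(1.97−0.445) = 10.37/1.525 = 6.799 mg/L.
e^(−k_1 t) = e^(−0.445×0.7158) = 0.7272; e^(−k_2 t) = e^(−1.97×0.7158) = 0.2441.
D = 6.799 × (0.7272 − 0.2441) + 3.70 × 0.2441 = 3.285 + 0.9031 = 4.188 mg/L.

D ≈ 4.19 mg/L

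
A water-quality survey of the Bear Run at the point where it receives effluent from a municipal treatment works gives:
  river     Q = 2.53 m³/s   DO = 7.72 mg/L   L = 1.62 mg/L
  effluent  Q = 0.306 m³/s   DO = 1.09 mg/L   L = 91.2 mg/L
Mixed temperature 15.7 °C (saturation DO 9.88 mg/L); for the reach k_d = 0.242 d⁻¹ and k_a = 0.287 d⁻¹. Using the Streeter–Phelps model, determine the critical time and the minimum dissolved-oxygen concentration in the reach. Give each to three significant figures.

t_c ≈ 2.71 d; minimum DO ≈ 4.94 mg/L

Mixed DO = (2.53×7.72 + 0.306×1.09)/(2.53+0.306) = 19.87/2.836 = 7.005 mg/L.
Mixed L₀ = (2.53×1.62 + 0.306×91.2)/(2.836) = 32.01/2.836 = 11.29 mg/L.
Initial deficit D₀ = C_s − DO₀ = 9.88 − 7.005 = 2.875 mg/L.
t_c = (1/0.04500) ln[(0.287/0.242)(1 − 2.875×0.04500/(0.242×11.29))] = 22.22 × ln(1.130) = 2.711 d.
D_c = (0.242/0.287) × 11.29 × e^(−0.242×2.711) = 0.8432 × 11.29 × 0.5189 = 4.937 mg/L.
Minimum DO = 9.88 − 4.937 = 4.943 mg/L.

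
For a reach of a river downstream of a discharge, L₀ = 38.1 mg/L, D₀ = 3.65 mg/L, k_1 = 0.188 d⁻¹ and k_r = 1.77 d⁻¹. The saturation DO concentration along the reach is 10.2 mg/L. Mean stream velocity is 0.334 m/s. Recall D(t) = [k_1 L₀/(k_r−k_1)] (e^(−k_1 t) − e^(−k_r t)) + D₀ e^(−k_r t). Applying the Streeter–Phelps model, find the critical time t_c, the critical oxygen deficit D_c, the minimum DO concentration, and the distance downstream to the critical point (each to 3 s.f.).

t_c = [1/(k_r−k_1)] ln[(k_r/k_1)(1 − D₀(k_r−k_1)/(k_1 L₀))]
= [1/(1.77−0.188)] ln[(1.77/0.188)(1 − 3.65×1.582/(0.188×38.1))]
= (1/1.582) ln[9.415 × 0.1938] = 0.6321 × ln(1.825) = 0.6321 × 0.6016 = 0.3803 d.
L(t_c) = L₀ e^(−k_1 t_c) = 38.1 × 0.9310 = 35.47 mg/L, and at the critical point k_r D_c = k_1 L, so D_c = (0.188/1.77) × 35.47 = 3.768 mg/L.
Minimum DO = C_s − D_c = 10.2 − 3.768 = 6.432 mg/L.
x_c = v t_c = 0.334 m/s × 0.3803 d × 86400 s/d = 10970 m ≈ 11.0 km.

t_c ≈ 0.380 d; D_c ≈ 3.77 mg/L; min DO ≈ 6.43 mg/L; x_c ≈ 11.0 km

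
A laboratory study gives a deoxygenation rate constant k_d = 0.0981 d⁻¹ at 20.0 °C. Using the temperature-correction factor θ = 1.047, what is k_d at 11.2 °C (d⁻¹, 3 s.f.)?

k_d ≈ 0.0655 d⁻¹

k_d(T₂) = k_d(T₁) · θ^(T₂−T₁) = 0.0981 × 1.047^(11.2−20.0)
= 0.0981 × 1.047^-8.80 = 0.0981 × 0.6675 = 0.06548 d⁻¹.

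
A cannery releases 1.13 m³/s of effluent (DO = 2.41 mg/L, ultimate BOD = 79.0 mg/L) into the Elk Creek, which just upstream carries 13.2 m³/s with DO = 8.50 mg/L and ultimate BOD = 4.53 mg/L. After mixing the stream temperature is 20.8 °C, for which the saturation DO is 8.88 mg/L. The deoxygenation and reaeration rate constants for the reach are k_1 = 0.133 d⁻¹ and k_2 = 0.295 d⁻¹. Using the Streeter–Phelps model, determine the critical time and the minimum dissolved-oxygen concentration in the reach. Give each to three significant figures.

t_c ≈ 4.26 d; minimum DO ≈ 6.22 mg/L

Mixed DO = (13.2×8.50 + 1.13×2.41)/(13.2+1.13) = 114.9/14.33 = 8.020 mg/L.
Mixed L₀ = (13.2×4.53 + 1.13×79.0)/(14.33) = 149.1/14.33 = 10.40 mg/L.
Initial deficit D₀ = C_s − DO₀ = 8.88 − 8.020 = 0.8602 mg/L.
t_c = (1/0.1620) ln[(0.295/0.133)(1 − 0.8602×0.1620/(0.133×10.40))] = 6.173 × ln(1.995) = 4.262 d.
D_c = (0.133/0.295) × 10.40 × e^(−0.133×4.262) = 0.4508 × 10.40 × 0.5673 = 2.661 mg/L.
Minimum DO = 8.88 − 2.661 = 6.219 mg/L.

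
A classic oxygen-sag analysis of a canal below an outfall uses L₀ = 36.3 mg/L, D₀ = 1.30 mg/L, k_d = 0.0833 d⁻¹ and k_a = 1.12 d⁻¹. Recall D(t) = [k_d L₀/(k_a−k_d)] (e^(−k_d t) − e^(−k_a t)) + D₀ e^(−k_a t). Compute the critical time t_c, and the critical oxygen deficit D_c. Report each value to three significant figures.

t_c ≈ 1.94 d; D_c ≈ 2.30 mg/L

t_c = [1/(k_a−k_d)] ln[(k_a/k_d)(1 − D₀(k_a−k_d)/(k_d L₀))]
= [1/(1.12−0.0833)] ln[(1.12/0.0833)(1 − 1.30×1.037/(0.0833×36.3))]
= (1/1.037) ln[13.45 × 0.5543] = 0.9646 × ln(7.453) = 0.9646 × 2.009 = 1.937 d.
L(t_c) = L₀ e^(−k_d t_c) = 36.3 × 0.8510 = 30.89 mg/L, and at the critical point k_a D_c = k_d L, so D_c = (0.0833/1.12) × 30.89 = 2.297 mg/L.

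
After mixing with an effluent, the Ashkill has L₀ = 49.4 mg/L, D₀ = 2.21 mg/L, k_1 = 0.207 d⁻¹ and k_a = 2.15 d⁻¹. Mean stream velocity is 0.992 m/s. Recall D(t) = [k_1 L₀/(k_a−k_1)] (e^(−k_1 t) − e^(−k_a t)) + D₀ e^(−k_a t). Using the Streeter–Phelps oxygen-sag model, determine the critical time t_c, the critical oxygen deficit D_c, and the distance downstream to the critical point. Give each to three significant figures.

t_c ≈ 0.924 d; D_c ≈ 3.93 mg/L; x_c ≈ 79.2 km

At the critical point dD/dt = 0, so k_1 L₀ e^(−k_1 t) = k_a D. Substituting D(t) from the Streeter–Phelps equation and solving for t gives
t_c = ln[(k_a/k_1)(1 − D₀(k_a−k_1)/(k_1 L₀))] / (k_a−k_1).
Here k_a−k_1 = 1.943 d⁻¹ and 1 − D₀(k_a−k_1)/(k_1 L₀) = 1 − 2.21×1.943/(0.207×49.4) = 0.5801, so
t_c = ln(10.39 × 0.5801) / 1.943 = 1.796 / 1.943 = 0.9243 d.
D_c = (k_1/k_a) L₀ e^(−k_1 t_c) = (0.207/2.15) × 49.4 × e^(−0.207×0.9243) = 0.09628 × 49.4 × 0.8259 = 3.928 mg/L.
x_c = v t_c = 0.992 m/s × 0.9243 d × 86400 s/d = 79220 m ≈ 79.2 km.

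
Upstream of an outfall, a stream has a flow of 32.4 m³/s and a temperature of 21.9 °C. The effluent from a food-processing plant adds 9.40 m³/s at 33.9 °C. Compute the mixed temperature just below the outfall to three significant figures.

24.6 °C

Flow-weighted mixing: C = (Q_r C_r + Q_w C_w)/(Q_r + Q_w)
= (32.4×21.9 + 9.40×33.9)/(32.4 + 9.40) = 1028/41.80 = 24.60 °C.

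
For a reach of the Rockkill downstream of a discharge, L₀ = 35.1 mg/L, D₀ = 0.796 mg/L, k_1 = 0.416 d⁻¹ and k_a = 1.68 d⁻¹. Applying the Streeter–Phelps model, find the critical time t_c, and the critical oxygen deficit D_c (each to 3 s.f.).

t_c ≈ 1.05 d; D_c ≈ 5.62 mg/L

At the critical point dD/dt = 0, so k_1 L₀ e^(−k_1 t) = k_a D. Substituting D(t) from the Streeter–Phelps equation and solving for t gives
t_c = ln[(k_a/k_1)(1 − D₀(k_a−k_1)/(k_1 L₀))] / (k_a−k_1).
Here k_a−k_1 = 1.264 d⁻¹ and 1 − D₀(k_a−k_1)/(k_1 L₀) = 1 − 0.796×1.264/(0.416×35.1) = 0.9311, so
t_c = ln(4.038 × 0.9311) / 1.264 = 1.324 / 1.264 = 1.048 d.
D_c = (k_1/k_a) L₀ e^(−k_1 t_c) = (0.416/1.68) × 35.1 × e^(−0.416×1.048) = 0.2476 × 35.1 × 0.6467 = 5.621 mg/L.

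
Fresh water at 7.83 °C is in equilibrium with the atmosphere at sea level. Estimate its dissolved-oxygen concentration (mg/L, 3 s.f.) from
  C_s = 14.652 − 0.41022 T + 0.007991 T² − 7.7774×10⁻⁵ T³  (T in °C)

C_s = 14.652 − 0.41022×7.83 + 0.007991×7.83² − 7.7774×10⁻⁵×7.83³ = 11.89 mg/L.

C_s ≈ 11.9 mg/L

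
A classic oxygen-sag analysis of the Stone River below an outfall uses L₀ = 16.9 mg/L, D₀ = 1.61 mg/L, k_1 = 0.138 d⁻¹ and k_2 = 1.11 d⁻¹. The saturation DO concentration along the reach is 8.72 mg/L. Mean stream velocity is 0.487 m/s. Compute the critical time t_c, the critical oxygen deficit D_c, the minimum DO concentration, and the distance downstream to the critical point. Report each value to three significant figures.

With k_2/k_1 = 8.043 and 1 − D₀(k_2−k_1)/(k_1 L₀) = 0.3290,
t_c = ln(8.043 × 0.3290) / (1.11 − 0.138) = ln(2.646) / 0.9720 = 0.9731/0.9720 = 1.001 d.
L(t_c) = L₀ e^(−k_1 t_c) = 16.9 × 0.8710 = 14.72 mg/L, and at the critical point k_2 D_c = k_1 L, so D_c = (0.138/1.11) × 14.72 = 1.830 mg/L.
Minimum DO = C_s − D_c = 8.72 − 1.830 = 6.890 mg/L.
x_c = v t_c = 0.487 m/s × 1.001 d × 86400 s/d = 42130 m ≈ 42.1 km.

t_c ≈ 1.00 d; D_c ≈ 1.83 mg/L; min DO ≈ 6.89 mg/L; x_c ≈ 42.1 km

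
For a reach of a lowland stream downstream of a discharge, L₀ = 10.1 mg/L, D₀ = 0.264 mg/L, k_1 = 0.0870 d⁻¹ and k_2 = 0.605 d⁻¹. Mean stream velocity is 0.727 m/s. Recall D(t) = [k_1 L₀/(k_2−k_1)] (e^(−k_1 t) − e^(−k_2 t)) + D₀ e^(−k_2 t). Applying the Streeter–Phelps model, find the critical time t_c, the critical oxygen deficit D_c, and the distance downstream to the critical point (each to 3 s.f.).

At the critical point dD/dt = 0, so k_1 L₀ e^(−k_1 t) = k_2 D. Substituting D(t) from the Streeter–Phelps equation and solving for t gives
t_c = ln[(k_2/k_1)(1 − D₀(k_2−k_1)/(k_1 L₀))] / (k_2−k_1).
Here k_2−k_1 = 0.5180 d⁻¹ and 1 − D₀(k_2−k_1)/(k_1 L₀) = 1 − 0.264×0.5180/(0.0870×10.1) = 0.8444, so
t_c = ln(6.954 × 0.8444) / 0.5180 = 1.770 / 0.5180 = 3.417 d.
L(t_c) = L₀ e^(−k_1 t_c) = 10.1 × 0.7428 = 7.502 mg/L, and at the critical point k_2 D_c = k_1 L, so D_c = (0.0870/0.605) × 7.502 = 1.079 mg/L.
x_c = v t_c = 0.727 m/s × 3.417 d × 86400 s/d = 214600 m ≈ 215 km.

t_c ≈ 3.42 d; D_c ≈ 1.08 mg/L; x_c ≈ 215 km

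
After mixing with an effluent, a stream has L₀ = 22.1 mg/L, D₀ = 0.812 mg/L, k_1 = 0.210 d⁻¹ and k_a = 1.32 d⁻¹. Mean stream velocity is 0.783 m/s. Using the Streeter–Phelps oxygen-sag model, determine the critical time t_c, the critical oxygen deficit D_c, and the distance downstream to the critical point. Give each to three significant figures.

With k_a/k_1 = 6.286 and 1 − D₀(k_a−k_1)/(k_1 L₀) = 0.8058,
t_c = ln(6.286 × 0.8058) / (1.32 − 0.210) = ln(5.065) / 1.110 = 1.622/1.110 = 1.462 d.
D_c = (k_1/k_a) L₀ e^(−k_1 t_c) = (0.210/1.32) × 22.1 × e^(−0.210×1.462) = 0.1591 × 22.1 × 0.7357 = 2.587 mg/L.
x_c = v t_c = 0.783 m/s × 1.462 d × 86400 s/d = 98880 m ≈ 98.9 km.

t_c ≈ 1.46 d; D_c ≈ 2.59 mg/L; x_c ≈ 98.9 km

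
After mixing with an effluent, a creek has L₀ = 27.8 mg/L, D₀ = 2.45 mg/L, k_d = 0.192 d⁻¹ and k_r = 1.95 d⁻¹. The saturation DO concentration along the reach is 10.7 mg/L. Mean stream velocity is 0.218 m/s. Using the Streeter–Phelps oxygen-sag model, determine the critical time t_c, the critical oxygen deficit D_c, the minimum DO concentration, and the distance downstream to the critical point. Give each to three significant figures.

With k_r/k_d = 10.16 and 1 − D₀(k_r−k_d)/(k_d L₀) = 0.1931,
t_c = ln(10.16 × 0.1931) / (1.95 − 0.192) = ln(1.961) / 1.758 = 0.6734/1.758 = 0.3830 d.
D_c = (k_d/k_r) L₀ e^(−k_d t_c) = (0.192/1.95) × 27.8 × e^(−0.192×0.3830) = 0.09846 × 27.8 × 0.9291 = 2.543 mg/L.
Minimum DO = C_s − D_c = 10.7 − 2.543 = 8.157 mg/L.
x_c = v t_c = 0.218 m/s × 0.3830 d × 86400 s/d = 7214 m ≈ 7.21 km.

t_c ≈ 0.383 d; D_c ≈ 2.54 mg/L; min DO ≈ 8.16 mg/L; x_c ≈ 7.21 km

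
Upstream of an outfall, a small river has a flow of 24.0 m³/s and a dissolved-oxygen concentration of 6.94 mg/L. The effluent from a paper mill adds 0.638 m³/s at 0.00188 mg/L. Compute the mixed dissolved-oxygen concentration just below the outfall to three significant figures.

Flow-weighted mixing: C = (Q_r C_r + Q_w C_w)/(Q_r + Q_w)
= (24.0×6.94 + 0.638×0.00188)/(24.0 + 0.638) = 166.6/24.64 = 6.760 mg/L.

6.76 mg/L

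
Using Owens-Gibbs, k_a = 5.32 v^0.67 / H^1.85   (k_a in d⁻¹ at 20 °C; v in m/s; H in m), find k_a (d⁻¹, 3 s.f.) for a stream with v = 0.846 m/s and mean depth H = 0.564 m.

k_a = 5.32 × 0.846^0.67 / 0.564^1.85 = 5.32 × 0.8940 / 0.3466 = 13.72 d⁻¹.

k_a ≈ 13.7 d⁻¹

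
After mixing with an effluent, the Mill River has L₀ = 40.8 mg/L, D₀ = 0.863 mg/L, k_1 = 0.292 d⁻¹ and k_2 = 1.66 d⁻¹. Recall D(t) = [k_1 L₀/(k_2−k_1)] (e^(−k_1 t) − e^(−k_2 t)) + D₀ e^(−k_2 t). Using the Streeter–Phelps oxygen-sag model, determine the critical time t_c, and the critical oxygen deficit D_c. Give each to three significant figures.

With k_2/k_1 = 5.685 and 1 − D₀(k_2−k_1)/(k_1 L₀) = 0.9009,
t_c = ln(5.685 × 0.9009) / (1.66 − 0.292) = ln(5.122) / 1.368 = 1.633/1.368 = 1.194 d.
D_c = (k_1/k_2) L₀ e^(−k_1 t_c) = (0.292/1.66) × 40.8 × e^(−0.292×1.194) = 0.1759 × 40.8 × 0.7056 = 5.064 mg/L.

t_c ≈ 1.19 d; D_c ≈ 5.06 mg/L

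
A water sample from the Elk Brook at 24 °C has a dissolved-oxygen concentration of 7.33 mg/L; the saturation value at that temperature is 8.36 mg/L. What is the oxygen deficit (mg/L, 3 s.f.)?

D = C_s − C = 8.36 − 7.33 = 1.03 mg/L.

D ≈ 1.03 mg/L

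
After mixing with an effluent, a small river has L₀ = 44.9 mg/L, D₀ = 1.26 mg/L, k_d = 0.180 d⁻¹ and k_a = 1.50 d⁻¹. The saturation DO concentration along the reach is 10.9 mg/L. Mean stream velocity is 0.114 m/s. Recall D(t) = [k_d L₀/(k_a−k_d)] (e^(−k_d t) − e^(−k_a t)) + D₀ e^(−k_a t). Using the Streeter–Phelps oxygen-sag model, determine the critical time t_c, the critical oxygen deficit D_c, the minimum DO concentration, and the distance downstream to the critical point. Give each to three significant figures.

At the critical point dD/dt = 0, so k_d L₀ e^(−k_d t) = k_a D. Substituting D(t) from the Streeter–Phelps equation and solving for t gives
t_c = ln[(k_a/k_d)(1 − D₀(k_a−k_d)/(k_d L₀))] / (k_a−k_d).
Here k_a−k_d = 1.320 d⁻¹ and 1 − D₀(k_a−k_d)/(k_d L₀) = 1 − 1.26×1.320/(0.180×44.9) = 0.7942, so
t_c = ln(8.333 × 0.7942) / 1.320 = 1.890 / 1.320 = 1.432 d.
D_c = (k_d/k_a) L₀ e^(−k_d t_c) = (0.180/1.50) × 44.9 × e^(−0.180×1.432) = 0.1200 × 44.9 × 0.7728 = 4.164 mg/L.
Minimum DO = C_s − D_c = 10.9 − 4.164 = 6.736 mg/L.
x_c = v t_c = 0.114 m/s × 1.432 d × 86400 s/d = 14100 m ≈ 14.1 km.

t_c ≈ 1.43 d; D_c ≈ 4.16 mg/L; min DO ≈ 6.74 mg/L; x_c ≈ 14.1 km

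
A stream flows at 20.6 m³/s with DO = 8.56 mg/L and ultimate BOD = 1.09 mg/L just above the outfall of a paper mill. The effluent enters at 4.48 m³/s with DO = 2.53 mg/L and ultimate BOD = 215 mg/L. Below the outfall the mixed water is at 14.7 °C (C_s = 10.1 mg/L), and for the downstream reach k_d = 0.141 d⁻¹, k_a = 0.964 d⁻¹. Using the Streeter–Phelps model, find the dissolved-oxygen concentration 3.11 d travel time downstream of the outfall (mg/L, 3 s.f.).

Mixed DO = (20.6×8.56 + 4.48×2.53)/(20.6+4.48) = 187.7/25.08 = 7.483 mg/L.
Mixed L₀ = (20.6×1.09 + 4.48×215)/(25.08) = 985.7/25.08 = 39.30 mg/L.
Initial deficit D₀ = C_s − DO₀ = 10.1 − 7.483 = 2.617 mg/L.
D(3.11) = [0.141×39.30/(0.964−0.141)](e^(−0.141×3.11) − e^(−0.964×3.11)) + 2.617 e^(−0.964×3.11)
= 6.733 × (0.6450 − 0.04988) + 2.617 × 0.04988 = 4.138 mg/L.
DO = 10.1 − 4.138 = 5.962 mg/L.

DO ≈ 5.96 mg/L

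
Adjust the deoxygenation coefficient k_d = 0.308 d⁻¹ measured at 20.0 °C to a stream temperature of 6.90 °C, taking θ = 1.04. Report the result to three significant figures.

k_d(T₂) = k_d(T₁) · θ^(T₂−T₁) = 0.308 × 1.04^(6.90−20.0)
= 0.308 × 1.04^-13.1 = 0.308 × 0.5982 = 0.1843 d⁻¹.

k_d ≈ 0.184 d⁻¹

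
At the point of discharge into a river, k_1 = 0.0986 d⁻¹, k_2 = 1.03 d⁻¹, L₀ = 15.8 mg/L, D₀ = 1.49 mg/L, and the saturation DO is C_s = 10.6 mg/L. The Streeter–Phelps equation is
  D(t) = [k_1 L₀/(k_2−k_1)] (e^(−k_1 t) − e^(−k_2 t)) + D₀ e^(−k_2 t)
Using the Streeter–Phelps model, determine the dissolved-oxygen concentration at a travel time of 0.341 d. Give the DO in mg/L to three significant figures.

DO ≈ 9.11 mg/L

k_1 L₀/(k_2−k_1) = 0.0986×15.8/(1.03−0.0986) = 1.558/0.9314 = 1.673 mg/L.
e^(−k_1 t) = e^(−0.0986×0.3410) = 0.9669; e^(−k_2 t) = e^(−1.03×0.3410) = 0.7038.
D = 1.673 × (0.9669 − 0.7038) + 1.49 × 0.7038 = 0.4401 + 1.049 = 1.489 mg/L.
DO = C_s − D = 10.6 − 1.489 = 9.111 mg/L.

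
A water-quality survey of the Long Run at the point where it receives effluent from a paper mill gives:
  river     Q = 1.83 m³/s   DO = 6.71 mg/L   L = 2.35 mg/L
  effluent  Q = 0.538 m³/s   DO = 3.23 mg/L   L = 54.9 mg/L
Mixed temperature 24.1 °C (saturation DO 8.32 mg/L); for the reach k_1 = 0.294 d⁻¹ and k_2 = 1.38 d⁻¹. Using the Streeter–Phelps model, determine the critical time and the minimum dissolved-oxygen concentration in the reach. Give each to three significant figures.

t_c ≈ 0.531 d; minimum DO ≈ 5.72 mg/L

Mixed DO = (1.83×6.71 + 0.538×3.23)/(1.83+0.538) = 14.02/2.368 = 5.919 mg/L.
Mixed L₀ = (1.83×2.35 + 0.538×54.9)/(2.368) = 33.84/2.368 = 14.29 mg/L.
Initial deficit D₀ = C_s − DO₀ = 8.32 − 5.919 = 2.401 mg/L.
t_c = (1/1.086) ln[(1.38/0.294)(1 − 2.401×1.086/(0.294×14.29))] = 0.9208 × ln(1.781) = 0.5314 d.
D_c = (0.294/1.38) × 14.29 × e^(−0.294×0.5314) = 0.2130 × 14.29 × 0.8554 = 2.604 mg/L.
Minimum DO = 8.32 − 2.604 = 5.716 mg/L.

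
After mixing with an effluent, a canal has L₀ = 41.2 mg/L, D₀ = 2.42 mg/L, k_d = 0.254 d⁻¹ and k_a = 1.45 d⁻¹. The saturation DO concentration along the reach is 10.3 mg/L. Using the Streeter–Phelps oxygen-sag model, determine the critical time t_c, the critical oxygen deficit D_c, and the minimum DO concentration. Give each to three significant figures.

t_c ≈ 1.19 d; D_c ≈ 5.34 mg/L; min DO ≈ 4.96 mg/L

t_c = [1/(k_a−k_d)] ln[(k_a/k_d)(1 − D₀(k_a−k_d)/(k_d L₀))]
= [1/(1.45−0.254)] ln[(1.45/0.254)(1 − 2.42×1.196/(0.254×41.2))]
= (1/1.196) ln[5.709 × 0.7234] = 0.8361 × ln(4.130) = 0.8361 × 1.418 = 1.186 d.
D_c = (k_d/k_a) L₀ e^(−k_d t_c) = (0.254/1.45) × 41.2 × e^(−0.254×1.186) = 0.1752 × 41.2 × 0.7399 = 5.340 mg/L.
Minimum DO = C_s − D_c = 10.3 − 5.340 = 4.960 mg/L.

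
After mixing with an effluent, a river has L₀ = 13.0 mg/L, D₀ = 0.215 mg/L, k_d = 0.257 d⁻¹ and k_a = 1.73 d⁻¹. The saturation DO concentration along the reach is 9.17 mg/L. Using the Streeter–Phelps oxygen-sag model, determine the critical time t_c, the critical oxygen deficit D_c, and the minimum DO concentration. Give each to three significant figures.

t_c = [1/(k_a−k_d)] ln[(k_a/k_d)(1 − D₀(k_a−k_d)/(k_d L₀))]
= [1/(1.73−0.257)] ln[(1.73/0.257)(1 − 0.215×1.473/(0.257×13.0))]
= (1/1.473) ln[6.732 × 0.9052] = 0.6789 × ln(6.093) = 0.6789 × 1.807 = 1.227 d.
L(t_c) = L₀ e^(−k_d t_c) = 13.0 × 0.7296 = 9.484 mg/L, and at the critical point k_a D_c = k_d L, so D_c = (0.257/1.73) × 9.484 = 1.409 mg/L.
Minimum DO = C_s − D_c = 9.17 − 1.409 = 7.761 mg/L.

t_c ≈ 1.23 d; D_c ≈ 1.41 mg/L; min DO ≈ 7.76 mg/L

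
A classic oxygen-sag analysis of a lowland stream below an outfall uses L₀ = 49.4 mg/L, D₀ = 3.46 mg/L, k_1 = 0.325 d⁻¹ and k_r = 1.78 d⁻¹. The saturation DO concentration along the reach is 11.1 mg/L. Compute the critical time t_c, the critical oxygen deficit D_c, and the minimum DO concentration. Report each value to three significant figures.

t_c = [1/(k_r−k_1)] ln[(k_r/k_1)(1 − D₀(k_r−k_1)/(k_1 L₀))]
= [1/(1.78−0.325)] ln[(1.78/0.325)(1 − 3.46×1.455/(0.325×49.4))]
= (1/1.455) ln[5.477 × 0.6864] = 0.6873 × ln(3.760) = 0.6873 × 1.324 = 0.9102 d.
D_c = (k_1/k_r) L₀ e^(−k_1 t_c) = (0.325/1.78) × 49.4 × e^(−0.325×0.9102) = 0.1826 × 49.4 × 0.7439 = 6.710 mg/L.
Minimum DO = C_s − D_c = 11.1 − 6.710 = 4.390 mg/L.

t_c ≈ 0.910 d; D_c ≈ 6.71 mg/L; min DO ≈ 4.39 mg/L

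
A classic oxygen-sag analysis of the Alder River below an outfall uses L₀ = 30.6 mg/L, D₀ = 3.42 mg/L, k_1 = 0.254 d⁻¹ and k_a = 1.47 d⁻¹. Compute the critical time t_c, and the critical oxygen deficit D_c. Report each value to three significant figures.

t_c ≈ 0.814 d; D_c ≈ 4.30 mg/L

t_c = [1/(k_a−k_1)] ln[(k_a/k_1)(1 − D₀(k_a−k_1)/(k_1 L₀))]
= [1/(1.47−0.254)] ln[(1.47/0.254)(1 − 3.42×1.216/(0.254×30.6))]
= (1/1.216) ln[5.787 × 0.4649] = 0.8224 × ln(2.691) = 0.8224 × 0.9898 = 0.8140 d.
L(t_c) = L₀ e^(−k_1 t_c) = 30.6 × 0.8132 = 24.88 mg/L, and at the critical point k_a D_c = k_1 L, so D_c = (0.254/1.47) × 24.88 = 4.300 mg/L.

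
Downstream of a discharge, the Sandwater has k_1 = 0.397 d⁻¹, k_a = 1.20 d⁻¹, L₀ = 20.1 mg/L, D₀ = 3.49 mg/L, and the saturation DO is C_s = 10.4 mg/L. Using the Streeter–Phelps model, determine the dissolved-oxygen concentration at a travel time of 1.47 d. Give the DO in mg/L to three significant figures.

DO ≈ 5.96 mg/L

k_1 L₀/(k_a−k_1) = 0.397×20.1/(1.20−0.397) = 7.980/0.8030 = 9.937 mg/L.
e^(−k_1 t) = e^(−0.397×1.470) = 0.5579; e^(−k_a t) = e^(−1.20×1.470) = 0.1714.
D = 9.937 × (0.5579 − 0.1714) + 3.49 × 0.1714 = 3.841 + 0.5980 = 4.439 mg/L.
DO = C_s − D = 10.4 − 4.439 = 5.961 mg/L.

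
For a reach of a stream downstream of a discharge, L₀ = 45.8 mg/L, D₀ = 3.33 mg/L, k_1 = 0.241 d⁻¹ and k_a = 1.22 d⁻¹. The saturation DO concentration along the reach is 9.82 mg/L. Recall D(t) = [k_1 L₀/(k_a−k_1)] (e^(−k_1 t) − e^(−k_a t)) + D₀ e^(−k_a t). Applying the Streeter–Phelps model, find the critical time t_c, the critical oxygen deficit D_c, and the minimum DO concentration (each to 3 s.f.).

At the critical point dD/dt = 0, so k_1 L₀ e^(−k_1 t) = k_a D. Substituting D(t) from the Streeter–Phelps equation and solving for t gives
t_c = ln[(k_a/k_1)(1 − D₀(k_a−k_1)/(k_1 L₀))] / (k_a−k_1).
Here k_a−k_1 = 0.9790 d⁻¹ and 1 − D₀(k_a−k_1)/(k_1 L₀) = 1 − 3.33×0.9790/(0.241×45.8) = 0.7046, so
t_c = ln(5.062 × 0.7046) / 0.9790 = 1.272 / 0.9790 = 1.299 d.
D_c = (k_1/k_a) L₀ e^(−k_1 t_c) = (0.241/1.22) × 45.8 × e^(−0.241×1.299) = 0.1975 × 45.8 × 0.7312 = 6.615 mg/L.
Minimum DO = C_s − D_c = 9.82 − 6.615 = 3.205 mg/L.

t_c ≈ 1.30 d; D_c ≈ 6.62 mg/L; min DO ≈ 3.20 mg/L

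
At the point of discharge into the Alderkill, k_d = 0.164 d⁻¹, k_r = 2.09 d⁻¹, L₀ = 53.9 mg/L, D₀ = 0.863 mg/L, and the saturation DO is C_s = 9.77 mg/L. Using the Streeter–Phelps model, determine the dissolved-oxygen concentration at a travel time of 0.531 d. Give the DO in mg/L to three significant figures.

DO ≈ 6.79 mg/L

k_d L₀/(k_r−k_d) = 0.164×53.9/(2.09−0.164) = 8.840/1.926 = 4.590 mg/L.
e^(−k_d t) = e^(−0.164×0.5310) = 0.9166; e^(−k_r t) = e^(−2.09×0.5310) = 0.3296.
D = 4.590 × (0.9166 − 0.3296) + 0.863 × 0.3296 = 2.694 + 0.2845 = 2.978 mg/L.
DO = C_s − D = 9.77 − 2.978 = 6.792 mg/L.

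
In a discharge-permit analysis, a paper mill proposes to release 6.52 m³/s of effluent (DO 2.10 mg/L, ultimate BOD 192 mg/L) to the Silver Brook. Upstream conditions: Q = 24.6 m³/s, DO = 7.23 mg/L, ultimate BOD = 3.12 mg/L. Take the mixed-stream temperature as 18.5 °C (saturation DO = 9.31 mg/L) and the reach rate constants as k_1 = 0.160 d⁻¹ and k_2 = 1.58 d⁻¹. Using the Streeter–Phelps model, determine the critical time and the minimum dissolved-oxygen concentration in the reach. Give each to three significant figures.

t_c ≈ 0.862 d; minimum DO ≈ 5.54 mg/L

Mixed DO = (24.6×7.23 + 6.52×2.10)/(24.6+6.52) = 191.6/31.12 = 6.155 mg/L.
Mixed L₀ = (24.6×3.12 + 6.52×192)/(31.12) = 1329/31.12 = 42.69 mg/L.
Initial deficit D₀ = C_s − DO₀ = 9.31 − 6.155 = 3.155 mg/L.
t_c = (1/1.420) ln[(1.58/0.160)(1 − 3.155×1.420/(0.160×42.69))] = 0.7042 × ln(3.399) = 0.8616 d.
D_c = (0.160/1.58) × 42.69 × e^(−0.160×0.8616) = 0.1013 × 42.69 × 0.8712 = 3.767 mg/L.
Minimum DO = 9.31 − 3.767 = 5.543 mg/L.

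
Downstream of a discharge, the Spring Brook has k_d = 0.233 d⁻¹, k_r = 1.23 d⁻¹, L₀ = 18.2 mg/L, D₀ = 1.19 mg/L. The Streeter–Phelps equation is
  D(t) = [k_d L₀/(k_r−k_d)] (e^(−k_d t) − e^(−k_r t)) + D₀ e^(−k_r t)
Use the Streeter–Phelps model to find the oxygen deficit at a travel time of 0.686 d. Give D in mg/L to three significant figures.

k_d L₀/(k_r−k_d) = 0.233×18.2/(1.23−0.233) = 4.241/0.9970 = 4.253 mg/L.
e^(−k_d t) = e^(−0.233×0.6860) = 0.8523; e^(−k_r t) = e^(−1.23×0.6860) = 0.4301.
D = 4.253 × (0.8523 − 0.4301) + 1.19 × 0.4301 = 1.796 + 0.5118 = 2.308 mg/L.

D ≈ 2.31 mg/L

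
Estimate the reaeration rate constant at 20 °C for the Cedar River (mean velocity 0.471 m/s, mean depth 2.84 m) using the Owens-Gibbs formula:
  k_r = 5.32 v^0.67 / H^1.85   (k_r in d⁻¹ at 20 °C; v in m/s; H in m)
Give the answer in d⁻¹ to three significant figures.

k_r ≈ 0.466 d⁻¹

k_r = 5.32 × 0.471^0.67 / 2.84^1.85 = 5.32 × 0.6038 / 6.897 = 0.4658 d⁻¹.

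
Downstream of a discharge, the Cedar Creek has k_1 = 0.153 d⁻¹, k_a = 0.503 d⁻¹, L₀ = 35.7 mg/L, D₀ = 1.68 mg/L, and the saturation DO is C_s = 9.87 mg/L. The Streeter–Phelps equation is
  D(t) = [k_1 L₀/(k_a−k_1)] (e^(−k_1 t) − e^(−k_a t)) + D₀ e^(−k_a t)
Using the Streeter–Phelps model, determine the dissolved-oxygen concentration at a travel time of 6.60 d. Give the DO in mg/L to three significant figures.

k_1 L₀/(k_a−k_1) = 0.153×35.7/(0.503−0.153) = 5.462/0.3500 = 15.61 mg/L.
e^(−k_1 t) = e^(−0.153×6.600) = 0.3643; e^(−k_a t) = e^(−0.503×6.600) = 0.03616.
D = 15.61 × (0.3643 − 0.03616) + 1.68 × 0.03616 = 5.121 + 0.06075 = 5.182 mg/L.
DO = C_s − D = 9.87 − 5.182 = 4.688 mg/L.

DO ≈ 4.69 mg/L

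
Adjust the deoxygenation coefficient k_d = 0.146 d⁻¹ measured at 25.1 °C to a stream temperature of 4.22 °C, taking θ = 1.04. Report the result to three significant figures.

k_d ≈ 0.0644 d⁻¹

k_d(T₂) = k_d(T₁) · θ^(T₂−T₁) = 0.146 × 1.04^(4.22−25.1)
= 0.146 × 1.04^-20.9 = 0.146 × 0.4409 = 0.06437 d⁻¹.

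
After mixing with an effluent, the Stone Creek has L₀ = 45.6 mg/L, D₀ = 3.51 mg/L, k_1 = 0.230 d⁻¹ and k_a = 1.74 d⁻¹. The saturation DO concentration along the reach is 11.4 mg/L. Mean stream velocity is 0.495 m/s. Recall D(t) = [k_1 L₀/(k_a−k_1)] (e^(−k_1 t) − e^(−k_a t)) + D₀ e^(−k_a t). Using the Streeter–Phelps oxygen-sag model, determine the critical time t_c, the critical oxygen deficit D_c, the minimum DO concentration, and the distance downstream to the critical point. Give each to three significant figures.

t_c ≈ 0.874 d; D_c ≈ 4.93 mg/L; min DO ≈ 6.47 mg/L; x_c ≈ 37.4 km

t_c = [1/(k_a−k_1)] ln[(k_a/k_1)(1 − D₀(k_a−k_1)/(k_1 L₀))]
= [1/(1.74−0.230)] ln[(1.74/0.230)(1 − 3.51×1.510/(0.230×45.6))]
= (1/1.510) ln[7.565 × 0.4947] = 0.6623 × ln(3.742) = 0.6623 × 1.320 = 0.8739 d.
D_c = (k_1/k_a) L₀ e^(−k_1 t_c) = (0.230/1.74) × 45.6 × e^(−0.230×0.8739) = 0.1322 × 45.6 × 0.8179 = 4.930 mg/L.
Minimum DO = C_s − D_c = 11.4 − 4.930 = 6.470 mg/L.
x_c = v t_c = 0.495 m/s × 0.8739 d × 86400 s/d = 37380 m ≈ 37.4 km.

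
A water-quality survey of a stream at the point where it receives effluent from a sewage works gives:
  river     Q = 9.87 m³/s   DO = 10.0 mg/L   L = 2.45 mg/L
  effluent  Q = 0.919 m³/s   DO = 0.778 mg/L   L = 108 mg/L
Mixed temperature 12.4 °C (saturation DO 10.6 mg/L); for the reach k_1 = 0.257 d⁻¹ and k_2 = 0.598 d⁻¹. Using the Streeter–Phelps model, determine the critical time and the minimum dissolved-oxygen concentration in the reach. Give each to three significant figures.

Mixed DO = (9.87×10.0 + 0.919×0.778)/(9.87+0.919) = 99.41/10.79 = 9.214 mg/L.
Mixed L₀ = (9.87×2.45 + 0.919×108)/(10.79) = 123.4/10.79 = 11.44 mg/L.
Initial deficit D₀ = C_s − DO₀ = 10.6 − 9.214 = 1.386 mg/L.
t_c = (1/0.3410) ln[(0.598/0.257)(1 − 1.386×0.3410/(0.257×11.44))] = 2.933 × ln(1.953) = 1.963 d.
D_c = (0.257/0.598) × 11.44 × e^(−0.257×1.963) = 0.4298 × 11.44 × 0.6038 = 2.969 mg/L.
Minimum DO = 10.6 − 2.969 = 7.631 mg/L.

t_c ≈ 1.96 d; minimum DO ≈ 7.63 mg/L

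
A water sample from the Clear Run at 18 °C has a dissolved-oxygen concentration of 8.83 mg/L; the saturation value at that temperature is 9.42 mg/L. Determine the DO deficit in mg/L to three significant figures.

D ≈ 0.590 mg/L

D = C_s − C = 9.42 − 8.83 = 0.590 mg/L.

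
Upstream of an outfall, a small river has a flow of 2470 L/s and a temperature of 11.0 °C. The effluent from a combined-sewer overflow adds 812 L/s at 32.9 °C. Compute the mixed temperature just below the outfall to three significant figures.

Flow-weighted mixing: C = (Q_r C_r + Q_w C_w)/(Q_r + Q_w)
= (2470×11.0 + 812×32.9)/(2470 + 812) = 53880/3282 = 16.42 °C.

16.4 °C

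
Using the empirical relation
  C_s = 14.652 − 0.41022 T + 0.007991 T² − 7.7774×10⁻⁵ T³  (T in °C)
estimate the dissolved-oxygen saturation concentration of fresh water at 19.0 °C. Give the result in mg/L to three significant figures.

C_s = 14.652 − 0.41022×19.0 + 0.007991×19.0² − 7.7774×10⁻⁵×19.0³ = 9.209 mg/L.

C_s ≈ 9.21 mg/L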